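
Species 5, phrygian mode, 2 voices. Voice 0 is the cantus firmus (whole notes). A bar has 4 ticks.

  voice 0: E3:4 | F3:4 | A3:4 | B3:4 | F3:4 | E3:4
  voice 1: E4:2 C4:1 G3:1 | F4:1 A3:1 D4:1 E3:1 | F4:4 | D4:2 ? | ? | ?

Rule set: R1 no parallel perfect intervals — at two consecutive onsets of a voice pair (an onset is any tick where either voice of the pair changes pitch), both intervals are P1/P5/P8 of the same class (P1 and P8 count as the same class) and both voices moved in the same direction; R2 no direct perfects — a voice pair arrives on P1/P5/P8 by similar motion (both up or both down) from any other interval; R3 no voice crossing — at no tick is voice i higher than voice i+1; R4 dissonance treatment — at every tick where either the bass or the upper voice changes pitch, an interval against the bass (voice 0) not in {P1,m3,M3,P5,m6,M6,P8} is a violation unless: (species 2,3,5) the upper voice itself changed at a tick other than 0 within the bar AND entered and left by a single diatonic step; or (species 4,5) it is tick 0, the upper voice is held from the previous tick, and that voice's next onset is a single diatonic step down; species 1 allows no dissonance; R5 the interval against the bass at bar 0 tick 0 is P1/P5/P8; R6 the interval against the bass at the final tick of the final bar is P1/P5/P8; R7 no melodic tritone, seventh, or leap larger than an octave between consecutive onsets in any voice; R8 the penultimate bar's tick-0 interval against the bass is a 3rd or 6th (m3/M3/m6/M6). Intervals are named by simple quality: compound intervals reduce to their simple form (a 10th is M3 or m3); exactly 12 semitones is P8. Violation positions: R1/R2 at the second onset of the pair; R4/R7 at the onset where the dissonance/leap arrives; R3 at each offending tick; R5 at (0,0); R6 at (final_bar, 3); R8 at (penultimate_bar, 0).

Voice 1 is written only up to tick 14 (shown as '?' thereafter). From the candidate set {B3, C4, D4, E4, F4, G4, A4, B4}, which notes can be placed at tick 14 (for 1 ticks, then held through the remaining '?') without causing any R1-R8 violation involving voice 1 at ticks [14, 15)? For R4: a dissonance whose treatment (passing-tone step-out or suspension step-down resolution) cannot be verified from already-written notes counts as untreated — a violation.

B3: legal
C4: violates R4
D4: legal
E4: violates R4
F4: violates R4
G4: legal
A4: violates R4
B4: legal

{B3, B4, D4, G4}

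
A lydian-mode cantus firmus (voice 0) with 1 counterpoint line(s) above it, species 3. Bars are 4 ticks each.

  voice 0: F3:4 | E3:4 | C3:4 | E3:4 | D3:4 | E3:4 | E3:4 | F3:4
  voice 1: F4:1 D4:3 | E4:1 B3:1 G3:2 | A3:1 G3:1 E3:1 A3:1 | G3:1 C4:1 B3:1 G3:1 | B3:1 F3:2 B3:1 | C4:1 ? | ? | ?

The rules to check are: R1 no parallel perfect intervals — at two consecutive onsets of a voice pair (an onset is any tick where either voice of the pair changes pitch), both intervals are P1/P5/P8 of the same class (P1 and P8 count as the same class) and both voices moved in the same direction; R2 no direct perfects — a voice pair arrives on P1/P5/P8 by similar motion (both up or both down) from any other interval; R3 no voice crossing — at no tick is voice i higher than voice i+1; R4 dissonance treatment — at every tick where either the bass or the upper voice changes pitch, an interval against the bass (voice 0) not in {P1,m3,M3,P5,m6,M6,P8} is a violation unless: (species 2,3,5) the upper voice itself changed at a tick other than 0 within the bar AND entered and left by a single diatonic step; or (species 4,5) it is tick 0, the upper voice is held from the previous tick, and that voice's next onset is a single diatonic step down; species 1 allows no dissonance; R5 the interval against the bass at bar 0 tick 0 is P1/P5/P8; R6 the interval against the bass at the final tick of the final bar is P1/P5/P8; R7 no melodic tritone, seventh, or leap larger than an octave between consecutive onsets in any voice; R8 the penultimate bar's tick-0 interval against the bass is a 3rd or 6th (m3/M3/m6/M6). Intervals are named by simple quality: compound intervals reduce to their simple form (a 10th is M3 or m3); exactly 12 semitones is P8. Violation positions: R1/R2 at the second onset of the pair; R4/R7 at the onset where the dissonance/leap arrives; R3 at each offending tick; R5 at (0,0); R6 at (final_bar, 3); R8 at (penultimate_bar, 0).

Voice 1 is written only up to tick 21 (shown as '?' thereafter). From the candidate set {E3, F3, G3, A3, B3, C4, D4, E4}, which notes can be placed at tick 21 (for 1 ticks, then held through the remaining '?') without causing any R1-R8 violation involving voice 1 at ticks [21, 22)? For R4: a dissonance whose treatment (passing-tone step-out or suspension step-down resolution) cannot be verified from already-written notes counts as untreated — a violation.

E3: legal
F3: violates R4
G3: legal
A3: violates R4
B3: legal
C4: legal
D4: violates R4
E4: legal

{B3, C4, E3, E4, G3}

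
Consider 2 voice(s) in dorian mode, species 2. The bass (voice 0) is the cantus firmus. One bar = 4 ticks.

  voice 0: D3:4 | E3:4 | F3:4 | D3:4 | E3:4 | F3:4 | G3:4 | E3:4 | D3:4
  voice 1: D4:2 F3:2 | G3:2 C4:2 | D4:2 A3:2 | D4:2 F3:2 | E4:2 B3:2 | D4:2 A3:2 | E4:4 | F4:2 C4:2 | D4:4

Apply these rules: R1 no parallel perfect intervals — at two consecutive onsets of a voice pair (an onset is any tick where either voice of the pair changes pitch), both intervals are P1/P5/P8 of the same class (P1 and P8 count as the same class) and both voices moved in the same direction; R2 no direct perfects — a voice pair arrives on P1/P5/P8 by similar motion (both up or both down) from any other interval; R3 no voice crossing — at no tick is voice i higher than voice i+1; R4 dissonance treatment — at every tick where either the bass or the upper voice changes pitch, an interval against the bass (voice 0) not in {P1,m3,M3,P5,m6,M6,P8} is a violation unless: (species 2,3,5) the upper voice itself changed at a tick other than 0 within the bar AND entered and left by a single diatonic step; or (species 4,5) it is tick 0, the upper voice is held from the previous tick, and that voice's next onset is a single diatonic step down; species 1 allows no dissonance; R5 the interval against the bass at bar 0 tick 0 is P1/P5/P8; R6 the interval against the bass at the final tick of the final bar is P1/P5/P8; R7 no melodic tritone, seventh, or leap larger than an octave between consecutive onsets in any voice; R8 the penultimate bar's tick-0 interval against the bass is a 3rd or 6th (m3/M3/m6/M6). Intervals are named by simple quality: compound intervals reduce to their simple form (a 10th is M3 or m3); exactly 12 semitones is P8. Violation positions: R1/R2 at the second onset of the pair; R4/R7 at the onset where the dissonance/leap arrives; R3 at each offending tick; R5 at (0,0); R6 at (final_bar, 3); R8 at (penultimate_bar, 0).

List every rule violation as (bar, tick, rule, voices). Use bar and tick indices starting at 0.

(4, 0, R2, (0, 1))
(4, 0, R7, (1,))
(7, 0, R4, (0, 1))
(7, 0, R8, (0, 1))

bar 0: v0=D3 v1=D4 downbeat P8
bar 1: v0=E3 v1=G3 downbeat m3
bar 2: v0=F3 v1=D4 downbeat M6
bar 3: v0=D3 v1=D4 downbeat P8
bar 4: v0=E3 v1=E4 downbeat P8
bar 5: v0=F3 v1=D4 downbeat M6
bar 6: v0=G3 v1=E4 downbeat M6
bar 7: v0=E3 v1=F4 downbeat m2
bar 8: v0=D3 v1=D4 downbeat P8
  -> R2 @ bar 4 tick 0 v(0, 1): D3/F3 m3 -> E3/E4 P8 similar
  -> R7 @ bar 4 tick 0 v(1,): F3->E4 leap 11st
  -> R4 @ bar 7 tick 0 v(0, 1): E3/F4 m2 untreated
  -> R8 @ bar 7 tick 0 v(0, 1): penult m2 not 3rd/6th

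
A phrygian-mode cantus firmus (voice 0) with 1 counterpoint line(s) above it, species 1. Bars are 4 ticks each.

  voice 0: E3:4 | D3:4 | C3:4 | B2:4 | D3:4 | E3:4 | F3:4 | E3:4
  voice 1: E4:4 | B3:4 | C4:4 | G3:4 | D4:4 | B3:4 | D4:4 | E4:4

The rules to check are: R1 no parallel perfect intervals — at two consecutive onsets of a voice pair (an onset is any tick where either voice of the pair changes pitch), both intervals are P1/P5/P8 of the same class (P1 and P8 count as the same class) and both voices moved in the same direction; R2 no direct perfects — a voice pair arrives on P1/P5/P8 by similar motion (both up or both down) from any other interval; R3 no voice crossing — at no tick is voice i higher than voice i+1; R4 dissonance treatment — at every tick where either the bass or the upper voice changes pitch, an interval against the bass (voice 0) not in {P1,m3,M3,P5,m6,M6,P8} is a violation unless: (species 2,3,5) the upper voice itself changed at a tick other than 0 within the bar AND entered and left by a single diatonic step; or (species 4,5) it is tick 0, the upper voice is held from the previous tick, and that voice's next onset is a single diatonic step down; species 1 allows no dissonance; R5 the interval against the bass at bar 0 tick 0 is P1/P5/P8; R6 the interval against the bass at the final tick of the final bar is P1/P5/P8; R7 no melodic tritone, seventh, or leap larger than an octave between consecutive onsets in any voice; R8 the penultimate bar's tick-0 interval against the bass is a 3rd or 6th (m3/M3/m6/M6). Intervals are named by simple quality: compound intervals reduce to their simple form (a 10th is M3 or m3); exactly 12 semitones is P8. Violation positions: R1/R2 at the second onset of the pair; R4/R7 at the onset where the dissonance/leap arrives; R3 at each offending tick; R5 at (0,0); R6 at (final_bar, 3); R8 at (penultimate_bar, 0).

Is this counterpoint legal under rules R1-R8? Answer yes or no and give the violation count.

bar 0: v0=E3 v1=E4 (P8)
bar 1: v0=D3 v1=B3 (M6)
bar 2: v0=C3 v1=C4 (P8)
bar 3: v0=B2 v1=G3 (m6)
bar 4: v0=D3 v1=D4 (P8)
bar 5: v0=E3 v1=B3 (P5)
bar 6: v0=F3 v1=D4 (M6)
bar 7: v0=E3 v1=E4 (P8)
  R2 @ bar4.0: B2/G3 m6 -> D3/D4 P8 similar

No (1 violations)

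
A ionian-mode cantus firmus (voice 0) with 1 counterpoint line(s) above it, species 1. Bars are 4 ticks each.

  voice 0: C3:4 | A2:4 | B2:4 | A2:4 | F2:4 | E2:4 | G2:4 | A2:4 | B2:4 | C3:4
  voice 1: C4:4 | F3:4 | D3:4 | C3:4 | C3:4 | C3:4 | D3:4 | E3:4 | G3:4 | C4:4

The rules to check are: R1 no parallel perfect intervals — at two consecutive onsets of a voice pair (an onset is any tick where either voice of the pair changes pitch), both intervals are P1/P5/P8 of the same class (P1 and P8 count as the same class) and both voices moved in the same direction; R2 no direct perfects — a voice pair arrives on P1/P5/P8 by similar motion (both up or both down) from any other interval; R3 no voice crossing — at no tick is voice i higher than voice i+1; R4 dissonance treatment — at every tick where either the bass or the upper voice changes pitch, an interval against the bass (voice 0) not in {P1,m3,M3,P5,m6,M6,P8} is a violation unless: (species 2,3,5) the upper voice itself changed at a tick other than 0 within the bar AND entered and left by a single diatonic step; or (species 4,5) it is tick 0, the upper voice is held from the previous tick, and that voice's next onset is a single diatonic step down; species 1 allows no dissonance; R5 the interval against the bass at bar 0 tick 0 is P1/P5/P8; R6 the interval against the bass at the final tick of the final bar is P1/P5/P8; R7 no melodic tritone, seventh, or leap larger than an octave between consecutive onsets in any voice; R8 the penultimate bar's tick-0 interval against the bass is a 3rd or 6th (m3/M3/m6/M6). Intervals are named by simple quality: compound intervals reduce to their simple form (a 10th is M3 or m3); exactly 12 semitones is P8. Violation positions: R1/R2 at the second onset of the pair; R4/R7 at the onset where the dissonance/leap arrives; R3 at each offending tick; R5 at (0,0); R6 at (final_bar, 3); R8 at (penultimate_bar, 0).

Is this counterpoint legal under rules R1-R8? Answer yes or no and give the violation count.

No (3 violations)

bar 0: v0=C3 v1=C4 (P8)
bar 1: v0=A2 v1=F3 (m6)
bar 2: v0=B2 v1=D3 (m3)
bar 3: v0=A2 v1=C3 (m3)
bar 4: v0=F2 v1=C3 (P5)
bar 5: v0=E2 v1=C3 (m6)
bar 6: v0=G2 v1=D3 (P5)
bar 7: v0=A2 v1=E3 (P5)
bar 8: v0=B2 v1=G3 (m6)
bar 9: v0=C3 v1=C4 (P8)
  R2 @ bar6.0: E2/C3 m6 -> G2/D3 P5 similar
  R1 @ bar7.0: G2/D3 P5 -> A2/E3 P5 similar
  R2 @ bar9.0: B2/G3 m6 -> C3/C4 P8 similar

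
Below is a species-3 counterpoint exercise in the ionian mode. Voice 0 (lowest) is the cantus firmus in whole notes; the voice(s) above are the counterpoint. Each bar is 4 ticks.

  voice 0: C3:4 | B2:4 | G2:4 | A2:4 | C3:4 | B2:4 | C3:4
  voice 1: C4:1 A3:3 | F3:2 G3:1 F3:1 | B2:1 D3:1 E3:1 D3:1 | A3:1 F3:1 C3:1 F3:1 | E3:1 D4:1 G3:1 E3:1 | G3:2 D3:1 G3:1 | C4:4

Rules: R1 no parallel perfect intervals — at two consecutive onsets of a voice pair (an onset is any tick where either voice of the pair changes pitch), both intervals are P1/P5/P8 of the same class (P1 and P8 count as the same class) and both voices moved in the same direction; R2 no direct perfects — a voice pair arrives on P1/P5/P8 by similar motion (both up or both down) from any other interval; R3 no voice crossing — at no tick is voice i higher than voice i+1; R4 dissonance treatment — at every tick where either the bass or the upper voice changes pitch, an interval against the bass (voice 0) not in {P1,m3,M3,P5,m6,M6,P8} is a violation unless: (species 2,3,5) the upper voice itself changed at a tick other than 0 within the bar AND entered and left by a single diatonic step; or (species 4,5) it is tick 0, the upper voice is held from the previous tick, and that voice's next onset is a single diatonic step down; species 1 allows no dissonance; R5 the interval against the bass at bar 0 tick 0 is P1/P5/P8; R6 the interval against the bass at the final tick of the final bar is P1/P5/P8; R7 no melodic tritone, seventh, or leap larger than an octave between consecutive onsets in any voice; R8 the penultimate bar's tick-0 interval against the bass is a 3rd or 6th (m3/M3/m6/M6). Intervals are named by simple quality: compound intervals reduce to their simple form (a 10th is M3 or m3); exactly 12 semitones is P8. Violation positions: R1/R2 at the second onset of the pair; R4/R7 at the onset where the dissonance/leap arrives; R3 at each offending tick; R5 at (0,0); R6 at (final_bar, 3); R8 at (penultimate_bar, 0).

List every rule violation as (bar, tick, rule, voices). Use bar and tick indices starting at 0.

bar 0: v0=C3 v1=C4 downbeat P8
bar 1: v0=B2 v1=F3 downbeat TT
bar 2: v0=G2 v1=B2 downbeat M3
bar 3: v0=A2 v1=A3 downbeat P8
bar 4: v0=C3 v1=E3 downbeat M3
bar 5: v0=B2 v1=G3 downbeat m6
bar 6: v0=C3 v1=C4 downbeat P8
  -> R4 @ bar 1 tick 0 v(0, 1): B2/F3 TT untreated
  -> R4 @ bar 1 tick 3 v(0, 1): B2/F3 TT untreated
  -> R7 @ bar 2 tick 0 v(1,): F3->B2 leap 6st
  -> R2 @ bar 3 tick 0 v(0, 1): G2/D3 P5 -> A2/A3 P8 similar
  -> R4 @ bar 4 tick 1 v(0, 1): C3/D4 M2 untreated
  -> R7 @ bar 4 tick 1 v(1,): E3->D4 leap 10st
  -> R2 @ bar 6 tick 0 v(0, 1): B2/G3 m6 -> C3/C4 P8 similar

(1, 0, R4, (0, 1))
(1, 3, R4, (0, 1))
(2, 0, R7, (1,))
(3, 0, R2, (0, 1))
(4, 1, R4, (0, 1))
(4, 1, R7, (1,))
(6, 0, R2, (0, 1))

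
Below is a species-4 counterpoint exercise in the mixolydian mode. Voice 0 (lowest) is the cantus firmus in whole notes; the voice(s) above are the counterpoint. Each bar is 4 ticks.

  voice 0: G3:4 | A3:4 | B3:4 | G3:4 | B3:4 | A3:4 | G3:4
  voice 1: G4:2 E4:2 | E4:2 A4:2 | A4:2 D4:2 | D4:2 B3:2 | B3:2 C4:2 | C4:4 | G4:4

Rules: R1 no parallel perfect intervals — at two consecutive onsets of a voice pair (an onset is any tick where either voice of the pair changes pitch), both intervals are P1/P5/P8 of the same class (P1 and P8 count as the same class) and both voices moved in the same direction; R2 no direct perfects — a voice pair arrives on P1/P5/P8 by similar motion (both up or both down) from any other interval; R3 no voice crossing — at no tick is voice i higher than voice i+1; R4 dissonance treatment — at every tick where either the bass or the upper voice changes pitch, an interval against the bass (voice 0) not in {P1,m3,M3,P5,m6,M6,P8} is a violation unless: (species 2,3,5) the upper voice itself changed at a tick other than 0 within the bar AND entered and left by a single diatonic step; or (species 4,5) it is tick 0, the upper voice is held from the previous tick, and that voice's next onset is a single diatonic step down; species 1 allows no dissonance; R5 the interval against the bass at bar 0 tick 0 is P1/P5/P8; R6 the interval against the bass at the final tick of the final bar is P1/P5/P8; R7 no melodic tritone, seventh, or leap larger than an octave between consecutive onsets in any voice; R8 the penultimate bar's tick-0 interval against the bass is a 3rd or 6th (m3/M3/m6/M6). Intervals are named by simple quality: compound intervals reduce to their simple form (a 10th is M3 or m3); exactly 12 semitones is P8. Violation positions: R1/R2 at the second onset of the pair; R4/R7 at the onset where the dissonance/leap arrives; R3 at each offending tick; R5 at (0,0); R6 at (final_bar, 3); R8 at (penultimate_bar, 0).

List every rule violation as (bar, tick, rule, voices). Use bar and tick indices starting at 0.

(2, 0, R4, (0, 1))
(4, 2, R4, (0, 1))

bar 0: v0=G3 v1=G4 downbeat P8
bar 1: v0=A3 v1=E4 downbeat P5
bar 2: v0=B3 v1=A4 downbeat m7
bar 3: v0=G3 v1=D4 downbeat P5
bar 4: v0=B3 v1=B3 downbeat P1
bar 5: v0=A3 v1=C4 downbeat m3
bar 6: v0=G3 v1=G4 downbeat P8
  -> R4 @ bar 2 tick 0 v(0, 1): B3/A4 m7 untreated
  -> R4 @ bar 4 tick 2 v(0, 1): B3/C4 m2 untreated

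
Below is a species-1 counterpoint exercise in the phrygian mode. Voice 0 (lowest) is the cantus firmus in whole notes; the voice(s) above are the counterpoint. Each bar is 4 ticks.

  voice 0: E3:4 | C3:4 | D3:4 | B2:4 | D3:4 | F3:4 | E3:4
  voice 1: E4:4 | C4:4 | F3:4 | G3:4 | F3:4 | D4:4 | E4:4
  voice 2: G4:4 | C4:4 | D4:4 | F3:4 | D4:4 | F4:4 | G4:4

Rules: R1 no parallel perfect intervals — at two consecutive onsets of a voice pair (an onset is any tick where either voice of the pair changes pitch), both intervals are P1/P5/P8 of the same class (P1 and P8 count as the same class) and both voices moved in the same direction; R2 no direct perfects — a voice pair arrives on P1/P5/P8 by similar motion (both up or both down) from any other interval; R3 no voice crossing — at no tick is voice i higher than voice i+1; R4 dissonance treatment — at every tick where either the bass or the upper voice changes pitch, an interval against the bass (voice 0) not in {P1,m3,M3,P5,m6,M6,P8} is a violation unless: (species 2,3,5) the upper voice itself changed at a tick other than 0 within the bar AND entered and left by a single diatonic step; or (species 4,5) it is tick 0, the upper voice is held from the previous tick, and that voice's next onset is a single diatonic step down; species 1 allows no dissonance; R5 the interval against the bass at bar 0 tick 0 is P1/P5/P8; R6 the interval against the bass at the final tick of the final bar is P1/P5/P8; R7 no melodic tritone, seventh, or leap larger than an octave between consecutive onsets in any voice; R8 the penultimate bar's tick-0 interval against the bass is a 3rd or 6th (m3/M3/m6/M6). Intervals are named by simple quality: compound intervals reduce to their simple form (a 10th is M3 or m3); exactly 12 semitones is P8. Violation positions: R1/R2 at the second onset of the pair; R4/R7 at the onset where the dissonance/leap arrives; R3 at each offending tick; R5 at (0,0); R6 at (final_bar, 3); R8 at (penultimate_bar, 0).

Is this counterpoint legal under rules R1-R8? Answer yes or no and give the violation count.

No (14 violations)

bar 0: v0=E3 v1=E4 v2=G4 (m3)
bar 1: v0=C3 v1=C4 v2=C4 (P8)
bar 2: v0=D3 v1=F3 v2=D4 (P8)
bar 3: v0=B2 v1=G3 v2=F3 (TT)
bar 4: v0=D3 v1=F3 v2=D4 (P8)
bar 5: v0=F3 v1=D4 v2=F4 (P8)
bar 6: v0=E3 v1=E4 v2=G4 (m3)
  R5 @ bar0.0: opens on m3
  R1 @ bar1.0: E3/E4 P8 -> C3/C4 P8 similar
  R2 @ bar1.0: E3/G4 m3 -> C3/C4 P8 similar
  R2 @ bar1.0: E4/G4 m3 -> C4/C4 P1 similar
  R1 @ bar2.0: C3/C4 P8 -> D3/D4 P8 similar
  R3 @ bar3.0: G3 above F3
  R4 @ bar3.0: B2/F3 TT untreated
  R3 @ bar3.1: G3 above F3
  R3 @ bar3.2: G3 above F3
  R3 @ bar3.3: G3 above F3
  R2 @ bar4.0: B2/F3 TT -> D3/D4 P8 similar
  R1 @ bar5.0: D3/D4 P8 -> F3/F4 P8 similar
  R8 @ bar5.0: penult P8 not 3rd/6th
  R6 @ bar6.3: closes on m3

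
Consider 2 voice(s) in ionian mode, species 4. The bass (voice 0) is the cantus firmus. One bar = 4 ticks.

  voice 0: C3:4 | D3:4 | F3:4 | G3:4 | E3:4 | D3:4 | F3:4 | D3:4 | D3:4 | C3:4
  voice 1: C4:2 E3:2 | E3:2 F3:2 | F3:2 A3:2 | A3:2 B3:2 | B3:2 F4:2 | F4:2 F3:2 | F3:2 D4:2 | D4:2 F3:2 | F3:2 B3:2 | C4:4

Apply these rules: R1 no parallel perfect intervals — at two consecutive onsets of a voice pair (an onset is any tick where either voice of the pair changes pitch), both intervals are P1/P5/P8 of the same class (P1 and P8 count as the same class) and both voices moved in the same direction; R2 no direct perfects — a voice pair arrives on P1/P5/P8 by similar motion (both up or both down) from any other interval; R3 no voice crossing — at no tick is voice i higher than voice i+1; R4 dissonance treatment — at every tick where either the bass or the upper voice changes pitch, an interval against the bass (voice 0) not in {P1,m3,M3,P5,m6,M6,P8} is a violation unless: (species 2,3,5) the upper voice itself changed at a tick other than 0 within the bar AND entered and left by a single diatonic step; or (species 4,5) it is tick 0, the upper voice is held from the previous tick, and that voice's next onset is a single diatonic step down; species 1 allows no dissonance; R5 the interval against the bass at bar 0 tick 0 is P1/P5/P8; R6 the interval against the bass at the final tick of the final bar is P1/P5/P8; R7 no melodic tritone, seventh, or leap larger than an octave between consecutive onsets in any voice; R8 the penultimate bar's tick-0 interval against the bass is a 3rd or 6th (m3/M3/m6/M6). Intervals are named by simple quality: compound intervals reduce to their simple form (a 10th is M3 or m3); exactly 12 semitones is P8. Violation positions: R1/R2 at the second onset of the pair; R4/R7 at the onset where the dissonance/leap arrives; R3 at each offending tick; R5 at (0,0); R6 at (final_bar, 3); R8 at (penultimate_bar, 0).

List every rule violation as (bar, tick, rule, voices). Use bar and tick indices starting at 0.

(1, 0, R4, (0, 1))
(3, 0, R4, (0, 1))
(4, 2, R4, (0, 1))
(4, 2, R7, (1,))
(8, 2, R7, (1,))

bar 0: v0=C3 v1=C4 downbeat P8
bar 1: v0=D3 v1=E3 downbeat M2
bar 2: v0=F3 v1=F3 downbeat P1
bar 3: v0=G3 v1=A3 downbeat M2
bar 4: v0=E3 v1=B3 downbeat P5
bar 5: v0=D3 v1=F4 downbeat m3
bar 6: v0=F3 v1=F3 downbeat P1
bar 7: v0=D3 v1=D4 downbeat P8
bar 8: v0=D3 v1=F3 downbeat m3
bar 9: v0=C3 v1=C4 downbeat P8
  -> R4 @ bar 1 tick 0 v(0, 1): D3/E3 M2 untreated
  -> R4 @ bar 3 tick 0 v(0, 1): G3/A3 M2 untreated
  -> R4 @ bar 4 tick 2 v(0, 1): E3/F4 m2 untreated
  -> R7 @ bar 4 tick 2 v(1,): B3->F4 leap 6st
  -> R7 @ bar 8 tick 2 v(1,): F3->B3 leap 6st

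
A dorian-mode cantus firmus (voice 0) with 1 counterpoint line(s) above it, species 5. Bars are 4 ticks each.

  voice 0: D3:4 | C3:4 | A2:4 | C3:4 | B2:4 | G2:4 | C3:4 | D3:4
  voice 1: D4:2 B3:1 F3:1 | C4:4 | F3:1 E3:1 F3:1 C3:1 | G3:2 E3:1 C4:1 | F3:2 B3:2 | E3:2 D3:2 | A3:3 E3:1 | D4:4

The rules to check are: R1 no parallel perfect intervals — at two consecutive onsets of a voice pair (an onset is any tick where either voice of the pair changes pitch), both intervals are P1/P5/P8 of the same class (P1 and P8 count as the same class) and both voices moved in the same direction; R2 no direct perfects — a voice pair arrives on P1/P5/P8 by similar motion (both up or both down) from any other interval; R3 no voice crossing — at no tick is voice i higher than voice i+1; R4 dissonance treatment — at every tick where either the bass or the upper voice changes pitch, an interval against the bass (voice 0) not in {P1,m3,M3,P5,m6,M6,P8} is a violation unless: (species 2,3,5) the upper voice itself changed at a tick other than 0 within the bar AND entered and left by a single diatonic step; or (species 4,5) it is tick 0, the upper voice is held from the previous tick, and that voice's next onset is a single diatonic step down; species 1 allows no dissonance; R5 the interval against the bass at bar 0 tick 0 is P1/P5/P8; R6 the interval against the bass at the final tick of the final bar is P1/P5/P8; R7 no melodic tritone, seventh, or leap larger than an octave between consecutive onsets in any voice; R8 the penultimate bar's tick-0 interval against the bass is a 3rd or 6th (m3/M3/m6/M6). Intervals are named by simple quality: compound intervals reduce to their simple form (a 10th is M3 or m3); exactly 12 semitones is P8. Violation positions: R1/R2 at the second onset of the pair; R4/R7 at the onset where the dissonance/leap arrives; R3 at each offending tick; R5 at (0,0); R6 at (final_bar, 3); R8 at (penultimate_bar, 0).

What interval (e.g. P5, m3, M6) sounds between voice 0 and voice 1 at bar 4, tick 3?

voice 0=B2 voice 1=B3 -> P8

P8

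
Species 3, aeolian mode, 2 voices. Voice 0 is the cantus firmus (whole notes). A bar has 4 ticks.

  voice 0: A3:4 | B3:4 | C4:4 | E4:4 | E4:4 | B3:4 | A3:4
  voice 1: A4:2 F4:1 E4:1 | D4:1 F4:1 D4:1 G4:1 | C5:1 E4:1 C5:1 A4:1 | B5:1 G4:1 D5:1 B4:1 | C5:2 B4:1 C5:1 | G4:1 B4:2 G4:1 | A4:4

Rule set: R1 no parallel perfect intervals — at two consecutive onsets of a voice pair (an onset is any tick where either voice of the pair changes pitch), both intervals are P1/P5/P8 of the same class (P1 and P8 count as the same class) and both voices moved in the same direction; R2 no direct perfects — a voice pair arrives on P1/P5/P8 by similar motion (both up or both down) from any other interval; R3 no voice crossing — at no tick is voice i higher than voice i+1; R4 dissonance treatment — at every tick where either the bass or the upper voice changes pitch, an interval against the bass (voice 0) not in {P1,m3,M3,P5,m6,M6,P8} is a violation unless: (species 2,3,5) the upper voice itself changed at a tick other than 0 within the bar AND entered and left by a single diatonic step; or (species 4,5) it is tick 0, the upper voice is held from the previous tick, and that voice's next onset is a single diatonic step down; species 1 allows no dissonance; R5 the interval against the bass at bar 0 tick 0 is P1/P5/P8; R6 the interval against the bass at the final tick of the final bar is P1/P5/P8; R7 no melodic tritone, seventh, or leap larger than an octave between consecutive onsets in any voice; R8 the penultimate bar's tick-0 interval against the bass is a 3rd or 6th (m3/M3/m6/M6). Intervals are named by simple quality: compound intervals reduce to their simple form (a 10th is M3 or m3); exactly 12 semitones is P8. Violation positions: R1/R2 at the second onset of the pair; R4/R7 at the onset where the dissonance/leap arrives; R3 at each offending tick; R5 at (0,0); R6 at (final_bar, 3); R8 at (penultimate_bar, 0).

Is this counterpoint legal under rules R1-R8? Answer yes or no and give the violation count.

bar 0: v0=A3 v1=A4 (P8)
bar 1: v0=B3 v1=D4 (m3)
bar 2: v0=C4 v1=C5 (P8)
bar 3: v0=E4 v1=B5 (P5)
bar 4: v0=E4 v1=C5 (m6)
bar 5: v0=B3 v1=G4 (m6)
bar 6: v0=A3 v1=A4 (P8)
  R4 @ bar1.1: B3/F4 TT untreated
  R2 @ bar2.0: B3/G4 m6 -> C4/C5 P8 similar
  R2 @ bar3.0: C4/A4 M6 -> E4/B5 P5 similar
  R7 @ bar3.0: A4->B5 leap 14st
  R7 @ bar3.1: B5->G4 leap 16st
  R4 @ bar3.2: E4/D5 m7 untreated

No (6 violations)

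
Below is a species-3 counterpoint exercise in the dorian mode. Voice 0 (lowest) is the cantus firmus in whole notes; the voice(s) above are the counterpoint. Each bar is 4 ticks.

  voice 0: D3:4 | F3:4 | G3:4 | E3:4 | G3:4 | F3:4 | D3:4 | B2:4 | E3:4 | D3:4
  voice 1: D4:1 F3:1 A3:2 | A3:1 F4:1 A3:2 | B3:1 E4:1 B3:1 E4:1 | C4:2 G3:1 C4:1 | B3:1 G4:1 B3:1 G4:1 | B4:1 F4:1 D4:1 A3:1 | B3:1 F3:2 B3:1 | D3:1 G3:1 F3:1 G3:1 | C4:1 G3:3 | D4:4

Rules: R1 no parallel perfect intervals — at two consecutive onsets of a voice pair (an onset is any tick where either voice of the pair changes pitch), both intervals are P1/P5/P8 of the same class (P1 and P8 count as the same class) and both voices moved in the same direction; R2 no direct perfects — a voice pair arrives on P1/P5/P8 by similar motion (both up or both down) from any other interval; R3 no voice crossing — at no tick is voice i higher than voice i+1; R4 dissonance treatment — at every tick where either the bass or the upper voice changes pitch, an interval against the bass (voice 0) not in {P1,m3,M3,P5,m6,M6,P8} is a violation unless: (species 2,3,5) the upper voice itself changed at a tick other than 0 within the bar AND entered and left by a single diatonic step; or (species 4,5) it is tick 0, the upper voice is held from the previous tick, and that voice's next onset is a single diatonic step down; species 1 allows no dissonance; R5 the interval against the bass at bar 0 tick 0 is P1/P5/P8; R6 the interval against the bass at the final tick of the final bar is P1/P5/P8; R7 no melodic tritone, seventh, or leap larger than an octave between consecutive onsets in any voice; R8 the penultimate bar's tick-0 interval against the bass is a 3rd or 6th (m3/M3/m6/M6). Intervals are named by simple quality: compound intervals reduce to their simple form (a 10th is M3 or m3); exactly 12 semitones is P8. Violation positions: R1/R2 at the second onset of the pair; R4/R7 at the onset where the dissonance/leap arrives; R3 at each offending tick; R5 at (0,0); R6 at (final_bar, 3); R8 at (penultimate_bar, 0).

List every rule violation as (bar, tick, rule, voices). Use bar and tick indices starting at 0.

(5, 0, R4, (0, 1))
(5, 1, R7, (1,))
(6, 1, R7, (1,))
(6, 3, R7, (1,))

bar 0: v0=D3 v1=D4 downbeat P8
bar 1: v0=F3 v1=A3 downbeat M3
bar 2: v0=G3 v1=B3 downbeat M3
bar 3: v0=E3 v1=C4 downbeat m6
bar 4: v0=G3 v1=B3 downbeat M3
bar 5: v0=F3 v1=B4 downbeat TT
bar 6: v0=D3 v1=B3 downbeat M6
bar 7: v0=B2 v1=D3 downbeat m3
bar 8: v0=E3 v1=C4 downbeat m6
bar 9: v0=D3 v1=D4 downbeat P8
  -> R4 @ bar 5 tick 0 v(0, 1): F3/B4 TT untreated
  -> R7 @ bar 5 tick 1 v(1,): B4->F4 leap 6st
  -> R7 @ bar 6 tick 1 v(1,): B3->F3 leap 6st
  -> R7 @ bar 6 tick 3 v(1,): F3->B3 leap 6st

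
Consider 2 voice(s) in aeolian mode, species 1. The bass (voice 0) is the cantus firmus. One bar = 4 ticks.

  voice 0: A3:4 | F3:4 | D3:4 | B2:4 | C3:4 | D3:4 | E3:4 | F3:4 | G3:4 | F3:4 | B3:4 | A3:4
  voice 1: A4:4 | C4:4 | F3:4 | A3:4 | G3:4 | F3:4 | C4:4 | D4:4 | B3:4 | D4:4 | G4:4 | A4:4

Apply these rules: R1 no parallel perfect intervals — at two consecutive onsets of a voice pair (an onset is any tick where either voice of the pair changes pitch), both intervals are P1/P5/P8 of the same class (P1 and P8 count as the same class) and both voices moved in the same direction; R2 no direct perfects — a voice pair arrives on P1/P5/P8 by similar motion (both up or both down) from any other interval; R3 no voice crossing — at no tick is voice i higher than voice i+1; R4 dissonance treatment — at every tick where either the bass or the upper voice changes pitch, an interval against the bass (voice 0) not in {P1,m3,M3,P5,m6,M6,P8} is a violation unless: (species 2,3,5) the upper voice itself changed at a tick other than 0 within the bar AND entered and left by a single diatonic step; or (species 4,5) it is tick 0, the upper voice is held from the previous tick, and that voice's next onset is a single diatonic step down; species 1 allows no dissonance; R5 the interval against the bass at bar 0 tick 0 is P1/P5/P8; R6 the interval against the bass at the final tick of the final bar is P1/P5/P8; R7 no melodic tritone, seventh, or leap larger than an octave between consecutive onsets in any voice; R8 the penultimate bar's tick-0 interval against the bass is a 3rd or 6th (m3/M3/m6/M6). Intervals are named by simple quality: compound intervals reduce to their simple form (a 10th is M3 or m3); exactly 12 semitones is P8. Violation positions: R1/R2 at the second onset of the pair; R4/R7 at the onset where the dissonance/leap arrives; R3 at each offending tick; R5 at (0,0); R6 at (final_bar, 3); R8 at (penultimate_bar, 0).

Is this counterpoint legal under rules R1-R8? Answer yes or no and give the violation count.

bar 0: v0=A3 v1=A4 (P8)
bar 1: v0=F3 v1=C4 (P5)
bar 2: v0=D3 v1=F3 (m3)
bar 3: v0=B2 v1=A3 (m7)
bar 4: v0=C3 v1=G3 (P5)
bar 5: v0=D3 v1=F3 (m3)
bar 6: v0=E3 v1=C4 (m6)
bar 7: v0=F3 v1=D4 (M6)
bar 8: v0=G3 v1=B3 (M3)
bar 9: v0=F3 v1=D4 (M6)
bar 10: v0=B3 v1=G4 (m6)
bar 11: v0=A3 v1=A4 (P8)
  R2 @ bar1.0: A3/A4 P8 -> F3/C4 P5 similar
  R4 @ bar3.0: B2/A3 m7 untreated
  R7 @ bar10.0: F3->B3 leap 6st

No (3 violations)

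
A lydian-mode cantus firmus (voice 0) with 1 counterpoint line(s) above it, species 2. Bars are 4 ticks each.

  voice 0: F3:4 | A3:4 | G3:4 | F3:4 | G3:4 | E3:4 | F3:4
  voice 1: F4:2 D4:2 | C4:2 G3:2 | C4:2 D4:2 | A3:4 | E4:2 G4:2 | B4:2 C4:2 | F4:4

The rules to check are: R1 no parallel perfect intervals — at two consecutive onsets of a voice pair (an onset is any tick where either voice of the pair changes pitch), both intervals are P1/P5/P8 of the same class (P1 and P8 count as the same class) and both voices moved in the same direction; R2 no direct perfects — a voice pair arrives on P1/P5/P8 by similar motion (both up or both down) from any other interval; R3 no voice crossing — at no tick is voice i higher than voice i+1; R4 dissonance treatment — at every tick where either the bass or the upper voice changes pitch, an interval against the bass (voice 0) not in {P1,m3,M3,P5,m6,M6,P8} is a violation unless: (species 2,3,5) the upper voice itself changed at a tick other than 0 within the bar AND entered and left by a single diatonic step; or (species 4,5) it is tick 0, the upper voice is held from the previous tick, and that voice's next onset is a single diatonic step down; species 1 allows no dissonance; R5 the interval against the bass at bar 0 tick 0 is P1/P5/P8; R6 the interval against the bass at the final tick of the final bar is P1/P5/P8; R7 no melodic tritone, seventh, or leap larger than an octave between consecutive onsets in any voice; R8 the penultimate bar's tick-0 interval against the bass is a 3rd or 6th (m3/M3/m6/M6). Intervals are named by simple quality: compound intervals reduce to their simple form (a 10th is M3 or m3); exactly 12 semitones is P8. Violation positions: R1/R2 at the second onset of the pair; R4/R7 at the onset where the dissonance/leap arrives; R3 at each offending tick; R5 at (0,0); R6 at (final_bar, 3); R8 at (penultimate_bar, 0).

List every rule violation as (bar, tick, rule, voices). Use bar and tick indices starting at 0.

(1, 2, R3, (0, 1))
(1, 2, R4, (0, 1))
(1, 3, R3, (0, 1))
(2, 0, R4, (0, 1))
(5, 0, R8, (0, 1))
(5, 2, R7, (1,))
(6, 0, R2, (0, 1))

bar 0: v0=F3 v1=F4 downbeat P8
bar 1: v0=A3 v1=C4 downbeat m3
bar 2: v0=G3 v1=C4 downbeat P4
bar 3: v0=F3 v1=A3 downbeat M3
bar 4: v0=G3 v1=E4 downbeat M6
bar 5: v0=E3 v1=B4 downbeat P5
bar 6: v0=F3 v1=F4 downbeat P8
  -> R3 @ bar 1 tick 2 v(0, 1): A3 above G3
  -> R4 @ bar 1 tick 2 v(0, 1): A3/G3 M2 untreated
  -> R3 @ bar 1 tick 3 v(0, 1): A3 above G3
  -> R4 @ bar 2 tick 0 v(0, 1): G3/C4 P4 untreated
  -> R8 @ bar 5 tick 0 v(0, 1): penult P5 not 3rd/6th
  -> R7 @ bar 5 tick 2 v(1,): B4->C4 leap 11st
  -> R2 @ bar 6 tick 0 v(0, 1): E3/C4 m6 -> F3/F4 P8 similar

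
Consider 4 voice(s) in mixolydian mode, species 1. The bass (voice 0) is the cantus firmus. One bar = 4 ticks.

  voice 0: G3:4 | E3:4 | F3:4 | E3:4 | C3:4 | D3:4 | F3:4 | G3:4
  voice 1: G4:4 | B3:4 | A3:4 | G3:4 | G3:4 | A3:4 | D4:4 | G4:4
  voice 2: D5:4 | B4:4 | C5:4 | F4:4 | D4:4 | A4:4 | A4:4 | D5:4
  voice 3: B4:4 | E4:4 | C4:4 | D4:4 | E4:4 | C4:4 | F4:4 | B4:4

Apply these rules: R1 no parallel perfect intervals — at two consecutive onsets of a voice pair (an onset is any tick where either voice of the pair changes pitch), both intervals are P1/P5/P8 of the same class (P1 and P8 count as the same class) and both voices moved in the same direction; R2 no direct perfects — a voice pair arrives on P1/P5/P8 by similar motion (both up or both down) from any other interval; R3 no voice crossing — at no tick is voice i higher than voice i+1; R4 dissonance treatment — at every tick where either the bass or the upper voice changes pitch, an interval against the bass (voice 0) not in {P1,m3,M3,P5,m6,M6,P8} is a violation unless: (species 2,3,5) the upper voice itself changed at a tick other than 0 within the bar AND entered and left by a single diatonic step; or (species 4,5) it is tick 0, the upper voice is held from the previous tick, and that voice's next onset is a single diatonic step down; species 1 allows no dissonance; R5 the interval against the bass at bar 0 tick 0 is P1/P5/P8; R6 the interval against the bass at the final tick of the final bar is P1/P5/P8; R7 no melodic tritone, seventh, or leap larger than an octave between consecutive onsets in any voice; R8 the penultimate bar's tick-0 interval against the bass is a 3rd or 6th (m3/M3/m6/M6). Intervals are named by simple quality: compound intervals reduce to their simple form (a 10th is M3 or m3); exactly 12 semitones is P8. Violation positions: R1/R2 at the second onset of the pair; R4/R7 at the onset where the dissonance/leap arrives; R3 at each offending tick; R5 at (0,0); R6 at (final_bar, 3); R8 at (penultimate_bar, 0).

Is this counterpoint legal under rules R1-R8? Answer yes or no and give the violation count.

bar 0: v0=G3 v1=G4 v2=D5 v3=B4 (M3)
bar 1: v0=E3 v1=B3 v2=B4 v3=E4 (P8)
bar 2: v0=F3 v1=A3 v2=C5 v3=C4 (P5)
bar 3: v0=E3 v1=G3 v2=F4 v3=D4 (m7)
bar 4: v0=C3 v1=G3 v2=D4 v3=E4 (M3)
bar 5: v0=D3 v1=A3 v2=A4 v3=C4 (m7)
bar 6: v0=F3 v1=D4 v2=A4 v3=F4 (P8)
bar 7: v0=G3 v1=G4 v2=D5 v3=B4 (M3)
  R3 @ bar0.0: D5 above B4
  R5 @ bar0.0: opens on M3
  R3 @ bar0.1: D5 above B4
  R3 @ bar0.2: D5 above B4
  R3 @ bar0.3: D5 above B4
  R1 @ bar1.0: G3/D5 P5 -> E3/B4 P5 similar
  R2 @ bar1.0: G3/G4 P8 -> E3/B3 P5 similar
  R2 @ bar1.0: G3/B4 M3 -> E3/E4 P8 similar
  R2 @ bar1.0: G4/D5 P5 -> B3/B4 P8 similar
  R2 @ bar1.0: D5/B4 m3 -> B4/E4 P5 similar
  R3 @ bar1.0: B4 above E4
  R3 @ bar1.1: B4 above E4
  R3 @ bar1.2: B4 above E4
  R3 @ bar1.3: B4 above E4
  R1 @ bar2.0: E3/B4 P5 -> F3/C5 P5 similar
  R3 @ bar2.0: C5 above C4
  R3 @ bar2.1: C5 above C4
  R3 @ bar2.2: C5 above C4
  R3 @ bar2.3: C5 above C4
  R3 @ bar3.0: F4 above D4
  R4 @ bar3.0: E3/F4 m2 untreated
  R4 @ bar3.0: E3/D4 m7 untreated
  R3 @ bar3.1: F4 above D4
  R3 @ bar3.2: F4 above D4
  R3 @ bar3.3: F4 above D4
  R4 @ bar4.0: C3/D4 M2 untreated
  R1 @ bar5.0: C3/G3 P5 -> D3/A3 P5 similar
  R2 @ bar5.0: C3/D4 M2 -> D3/A4 P5 similar
  R2 @ bar5.0: G3/D4 P5 -> A3/A4 P8 similar
  R3 @ bar5.0: A4 above C4
  R4 @ bar5.0: D3/C4 m7 untreated
  R3 @ bar5.1: A4 above C4
  R3 @ bar5.2: A4 above C4
  R3 @ bar5.3: A4 above C4
  R2 @ bar6.0: D3/C4 m7 -> F3/F4 P8 similar
  R3 @ bar6.0: A4 above F4
  R8 @ bar6.0: penult P8 not 3rd/6th
  R3 @ bar6.1: A4 above F4
  R3 @ bar6.2: A4 above F4
  R3 @ bar6.3: A4 above F4
  R1 @ bar7.0: D4/A4 P5 -> G4/D5 P5 similar
  R2 @ bar7.0: F3/D4 M6 -> G3/G4 P8 similar
  R2 @ bar7.0: F3/A4 M3 -> G3/D5 P5 similar
  R3 @ bar7.0: D5 above B4
  R7 @ bar7.0: F4->B4 leap 6st
  R3 @ bar7.1: D5 above B4
  R3 @ bar7.2: D5 above B4
  R3 @ bar7.3: D5 above B4
  R6 @ bar7.3: closes on M3

No (49 violations)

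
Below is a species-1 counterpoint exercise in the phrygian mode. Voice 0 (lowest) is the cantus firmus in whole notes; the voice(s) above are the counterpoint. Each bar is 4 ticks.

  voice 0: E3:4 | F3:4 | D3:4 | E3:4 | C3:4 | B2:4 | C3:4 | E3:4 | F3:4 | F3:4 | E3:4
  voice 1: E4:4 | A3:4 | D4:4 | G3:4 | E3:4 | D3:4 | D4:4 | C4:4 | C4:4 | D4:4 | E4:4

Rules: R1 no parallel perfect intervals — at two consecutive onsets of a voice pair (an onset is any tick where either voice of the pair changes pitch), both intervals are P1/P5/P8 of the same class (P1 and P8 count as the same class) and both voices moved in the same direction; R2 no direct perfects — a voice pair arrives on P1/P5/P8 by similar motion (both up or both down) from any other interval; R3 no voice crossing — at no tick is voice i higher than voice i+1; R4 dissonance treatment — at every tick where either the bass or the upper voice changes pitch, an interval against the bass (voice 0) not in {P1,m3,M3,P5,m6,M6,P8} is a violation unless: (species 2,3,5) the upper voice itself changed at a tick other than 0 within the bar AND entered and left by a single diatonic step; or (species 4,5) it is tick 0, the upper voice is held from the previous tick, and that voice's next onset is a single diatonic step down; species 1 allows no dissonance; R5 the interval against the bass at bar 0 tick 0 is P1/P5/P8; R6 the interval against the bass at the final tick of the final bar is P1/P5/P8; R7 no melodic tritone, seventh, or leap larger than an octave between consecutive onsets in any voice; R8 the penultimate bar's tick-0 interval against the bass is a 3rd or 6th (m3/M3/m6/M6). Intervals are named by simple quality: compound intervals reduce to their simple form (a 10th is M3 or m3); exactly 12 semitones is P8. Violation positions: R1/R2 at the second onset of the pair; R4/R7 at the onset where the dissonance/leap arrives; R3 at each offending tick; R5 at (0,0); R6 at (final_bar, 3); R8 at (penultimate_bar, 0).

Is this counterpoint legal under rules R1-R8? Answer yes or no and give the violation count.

bar 0: v0=E3 v1=E4 (P8)
bar 1: v0=F3 v1=A3 (M3)
bar 2: v0=D3 v1=D4 (P8)
bar 3: v0=E3 v1=G3 (m3)
bar 4: v0=C3 v1=E3 (M3)
bar 5: v0=B2 v1=D3 (m3)
bar 6: v0=C3 v1=D4 (M2)
bar 7: v0=E3 v1=C4 (m6)
bar 8: v0=F3 v1=C4 (P5)
bar 9: v0=F3 v1=D4 (M6)
bar 10: v0=E3 v1=E4 (P8)
  R4 @ bar6.0: C3/D4 M2 untreated

No (1 violations)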